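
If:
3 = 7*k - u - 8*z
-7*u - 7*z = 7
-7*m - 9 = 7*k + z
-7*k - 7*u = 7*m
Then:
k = -12/7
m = 5/7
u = 1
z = -2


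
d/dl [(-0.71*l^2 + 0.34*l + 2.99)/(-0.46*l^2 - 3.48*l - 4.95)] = (2.6272*l^2 + 9.7798*l + 8.7222)/(0.2116*l^4 + 3.2016*l^3 + 16.6644*l^2 + 34.452*l + 24.5025)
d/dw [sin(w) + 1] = cos(w)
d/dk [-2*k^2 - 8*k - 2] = -4*k - 8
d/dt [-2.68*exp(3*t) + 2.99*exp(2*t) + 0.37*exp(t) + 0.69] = (-8.04*exp(2*t) + 5.98*exp(t) + 0.37)*exp(t)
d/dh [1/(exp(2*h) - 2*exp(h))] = 2*(1 - exp(h))*exp(-h)/(exp(h) - 2)^2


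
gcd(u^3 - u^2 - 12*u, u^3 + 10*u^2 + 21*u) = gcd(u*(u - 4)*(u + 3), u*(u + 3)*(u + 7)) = u^2 + 3*u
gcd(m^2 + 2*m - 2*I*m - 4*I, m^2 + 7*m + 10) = m + 2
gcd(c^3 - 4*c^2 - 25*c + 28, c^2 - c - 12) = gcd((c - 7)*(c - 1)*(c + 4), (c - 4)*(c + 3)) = 1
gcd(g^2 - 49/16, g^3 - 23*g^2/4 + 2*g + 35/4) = g - 7/4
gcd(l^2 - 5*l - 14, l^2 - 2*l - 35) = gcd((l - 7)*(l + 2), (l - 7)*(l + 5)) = l - 7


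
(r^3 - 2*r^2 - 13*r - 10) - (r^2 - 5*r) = r^3 - 3*r^2 - 8*r - 10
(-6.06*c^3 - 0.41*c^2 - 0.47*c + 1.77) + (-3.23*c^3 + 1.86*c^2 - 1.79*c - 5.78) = -9.29*c^3 + 1.45*c^2 - 2.26*c - 4.01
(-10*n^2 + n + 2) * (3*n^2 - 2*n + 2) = -30*n^4 + 23*n^3 - 16*n^2 - 2*n + 4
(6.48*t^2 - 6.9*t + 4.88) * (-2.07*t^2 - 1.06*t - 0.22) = -13.4136*t^4 + 7.4142*t^3 - 4.2132*t^2 - 3.6548*t - 1.0736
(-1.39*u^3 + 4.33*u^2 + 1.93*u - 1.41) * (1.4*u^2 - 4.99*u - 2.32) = -1.946*u^5 + 12.9981*u^4 - 15.6799*u^3 - 21.6503*u^2 + 2.5583*u + 3.2712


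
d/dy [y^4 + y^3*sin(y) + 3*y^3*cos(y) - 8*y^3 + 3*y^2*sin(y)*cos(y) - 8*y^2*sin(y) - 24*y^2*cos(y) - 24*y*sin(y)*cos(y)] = -3*y^3*sin(y) + y^3*cos(y) + 4*y^3 + 27*y^2*sin(y) + y^2*cos(y) + 3*y^2*cos(2*y) - 24*y^2 - 16*y*sin(y) + 3*y*sin(2*y) - 48*y*cos(y) - 24*y*cos(2*y) - 12*sin(2*y)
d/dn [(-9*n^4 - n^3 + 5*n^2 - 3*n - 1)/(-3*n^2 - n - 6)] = (54*n^5 + 30*n^4 + 218*n^3 + 4*n^2 - 66*n + 17)/(9*n^4 + 6*n^3 + 37*n^2 + 12*n + 36)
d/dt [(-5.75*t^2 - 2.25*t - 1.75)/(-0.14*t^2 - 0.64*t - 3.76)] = (3.365*t^2 + 42.75*t + 7.34)/(0.0196*t^4 + 0.1792*t^3 + 1.4624*t^2 + 4.8128*t + 14.1376)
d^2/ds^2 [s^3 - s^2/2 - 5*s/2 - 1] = 6*s - 1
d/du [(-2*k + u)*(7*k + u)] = 5*k + 2*u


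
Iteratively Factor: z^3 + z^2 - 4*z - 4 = (z + 1)*(z^2 - 4) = (z - 2)*(z + 1)*(z + 2)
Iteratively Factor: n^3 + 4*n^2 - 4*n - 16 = (n - 2)*(n^2 + 6*n + 8) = (n - 2)*(n + 4)*(n + 2)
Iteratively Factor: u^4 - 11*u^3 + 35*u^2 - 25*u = (u - 5)*(u^3 - 6*u^2 + 5*u) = u*(u - 5)*(u^2 - 6*u + 5) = u*(u - 5)*(u - 1)*(u - 5)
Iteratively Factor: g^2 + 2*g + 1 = (g + 1)*(g + 1)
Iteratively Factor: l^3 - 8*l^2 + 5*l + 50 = (l - 5)*(l^2 - 3*l - 10) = (l - 5)*(l + 2)*(l - 5)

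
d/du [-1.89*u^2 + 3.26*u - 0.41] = 3.26 - 3.78*u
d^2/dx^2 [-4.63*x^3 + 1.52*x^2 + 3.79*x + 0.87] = 3.04 - 27.78*x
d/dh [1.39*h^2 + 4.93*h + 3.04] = 2.78*h + 4.93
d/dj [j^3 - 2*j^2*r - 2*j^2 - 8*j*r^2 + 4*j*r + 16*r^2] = 3*j^2 - 4*j*r - 4*j - 8*r^2 + 4*r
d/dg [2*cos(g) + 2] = -2*sin(g)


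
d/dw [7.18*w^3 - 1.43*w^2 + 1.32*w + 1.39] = 21.54*w^2 - 2.86*w + 1.32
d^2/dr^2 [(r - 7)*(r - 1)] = 2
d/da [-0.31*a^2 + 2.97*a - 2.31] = 2.97 - 0.62*a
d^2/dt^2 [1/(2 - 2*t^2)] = (-3*t^2 - 1)/(t^2 - 1)^3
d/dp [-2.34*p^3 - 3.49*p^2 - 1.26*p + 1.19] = -7.02*p^2 - 6.98*p - 1.26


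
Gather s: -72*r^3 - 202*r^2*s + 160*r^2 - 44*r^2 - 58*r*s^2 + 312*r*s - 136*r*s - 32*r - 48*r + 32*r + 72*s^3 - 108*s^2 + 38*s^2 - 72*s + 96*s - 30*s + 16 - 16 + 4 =-72*r^3 + 116*r^2 - 48*r + 72*s^3 + s^2*(-58*r - 70) + s*(-202*r^2 + 176*r - 6) + 4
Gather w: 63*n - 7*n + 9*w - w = 56*n + 8*w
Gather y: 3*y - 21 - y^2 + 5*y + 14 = -y^2 + 8*y - 7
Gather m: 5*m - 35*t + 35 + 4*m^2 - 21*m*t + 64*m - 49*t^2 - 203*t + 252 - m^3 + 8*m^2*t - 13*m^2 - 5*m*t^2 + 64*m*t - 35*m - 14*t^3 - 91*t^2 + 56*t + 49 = -m^3 + m^2*(8*t - 9) + m*(-5*t^2 + 43*t + 34) - 14*t^3 - 140*t^2 - 182*t + 336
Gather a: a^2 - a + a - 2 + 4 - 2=a^2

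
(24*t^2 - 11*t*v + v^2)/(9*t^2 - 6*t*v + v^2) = (8*t - v)/(3*t - v)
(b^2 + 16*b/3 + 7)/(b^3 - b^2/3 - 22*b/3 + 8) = (3*b + 7)/(3*b^2 - 10*b + 8)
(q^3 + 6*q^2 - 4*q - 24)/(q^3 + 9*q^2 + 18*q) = (q^2 - 4)/(q*(q + 3))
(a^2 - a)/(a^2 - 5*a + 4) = a/(a - 4)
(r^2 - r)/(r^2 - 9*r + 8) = r/(r - 8)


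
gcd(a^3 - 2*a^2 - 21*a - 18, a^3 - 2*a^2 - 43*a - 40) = a + 1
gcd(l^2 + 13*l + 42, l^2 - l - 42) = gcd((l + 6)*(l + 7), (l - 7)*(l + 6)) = l + 6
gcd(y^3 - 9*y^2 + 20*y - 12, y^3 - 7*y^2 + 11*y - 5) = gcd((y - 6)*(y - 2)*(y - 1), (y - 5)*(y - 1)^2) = y - 1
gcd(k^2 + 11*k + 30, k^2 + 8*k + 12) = k + 6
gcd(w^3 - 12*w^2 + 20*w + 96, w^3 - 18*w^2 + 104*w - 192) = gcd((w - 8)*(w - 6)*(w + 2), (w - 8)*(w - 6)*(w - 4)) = w^2 - 14*w + 48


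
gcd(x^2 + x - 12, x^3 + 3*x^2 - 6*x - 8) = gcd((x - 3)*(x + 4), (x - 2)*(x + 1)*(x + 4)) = x + 4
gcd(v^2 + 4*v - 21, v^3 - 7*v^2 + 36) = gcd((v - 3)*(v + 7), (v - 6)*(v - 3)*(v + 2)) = v - 3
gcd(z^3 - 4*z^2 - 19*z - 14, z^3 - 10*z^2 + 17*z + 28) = z^2 - 6*z - 7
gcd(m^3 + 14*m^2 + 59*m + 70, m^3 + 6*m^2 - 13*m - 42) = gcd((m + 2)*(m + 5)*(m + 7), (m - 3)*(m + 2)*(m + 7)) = m^2 + 9*m + 14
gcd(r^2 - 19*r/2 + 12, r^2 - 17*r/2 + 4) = r - 8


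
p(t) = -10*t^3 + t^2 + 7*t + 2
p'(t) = -30*t^2 + 2*t + 7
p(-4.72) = 1042.78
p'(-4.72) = -670.79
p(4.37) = -782.85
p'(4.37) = -557.17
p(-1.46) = 25.03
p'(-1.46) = -59.87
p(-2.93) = 241.61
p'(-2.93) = -256.41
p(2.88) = -208.42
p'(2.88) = -236.07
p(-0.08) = 1.45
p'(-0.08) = 6.65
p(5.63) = -1711.43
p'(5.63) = -932.65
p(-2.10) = 84.32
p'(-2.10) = -129.50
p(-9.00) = 7310.00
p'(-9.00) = -2441.00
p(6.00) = -2080.00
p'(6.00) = -1061.00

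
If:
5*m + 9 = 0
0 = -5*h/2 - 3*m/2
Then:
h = 27/25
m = -9/5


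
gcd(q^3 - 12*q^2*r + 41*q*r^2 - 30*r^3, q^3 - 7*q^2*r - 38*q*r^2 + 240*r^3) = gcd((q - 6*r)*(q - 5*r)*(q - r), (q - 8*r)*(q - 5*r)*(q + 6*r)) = q - 5*r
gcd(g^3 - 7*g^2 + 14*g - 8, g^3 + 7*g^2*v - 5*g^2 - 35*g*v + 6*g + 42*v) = g - 2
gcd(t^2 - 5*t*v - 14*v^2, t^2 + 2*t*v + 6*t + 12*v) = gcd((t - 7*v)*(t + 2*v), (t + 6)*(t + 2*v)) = t + 2*v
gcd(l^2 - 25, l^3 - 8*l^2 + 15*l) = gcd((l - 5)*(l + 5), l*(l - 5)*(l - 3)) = l - 5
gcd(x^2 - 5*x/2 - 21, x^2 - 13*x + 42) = x - 6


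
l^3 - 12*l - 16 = (l - 4)*(l + 2)^2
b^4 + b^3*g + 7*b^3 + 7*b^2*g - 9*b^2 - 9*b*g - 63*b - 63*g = (b - 3)*(b + 3)*(b + 7)*(b + g)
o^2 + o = o*(o + 1)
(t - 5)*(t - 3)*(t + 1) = t^3 - 7*t^2 + 7*t + 15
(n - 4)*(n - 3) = n^2 - 7*n + 12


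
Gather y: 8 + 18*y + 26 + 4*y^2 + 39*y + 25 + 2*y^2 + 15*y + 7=6*y^2 + 72*y + 66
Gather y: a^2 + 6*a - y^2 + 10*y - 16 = a^2 + 6*a - y^2 + 10*y - 16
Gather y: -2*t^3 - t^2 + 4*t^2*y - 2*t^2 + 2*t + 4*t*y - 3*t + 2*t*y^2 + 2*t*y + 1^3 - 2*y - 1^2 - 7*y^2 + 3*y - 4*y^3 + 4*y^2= -2*t^3 - 3*t^2 - t - 4*y^3 + y^2*(2*t - 3) + y*(4*t^2 + 6*t + 1)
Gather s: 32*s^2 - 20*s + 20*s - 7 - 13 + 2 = 32*s^2 - 18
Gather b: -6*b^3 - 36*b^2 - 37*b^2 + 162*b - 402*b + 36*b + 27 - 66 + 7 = -6*b^3 - 73*b^2 - 204*b - 32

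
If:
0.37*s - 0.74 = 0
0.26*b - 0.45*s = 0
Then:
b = 3.46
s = 2.00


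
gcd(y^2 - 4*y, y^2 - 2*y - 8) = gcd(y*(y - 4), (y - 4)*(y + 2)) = y - 4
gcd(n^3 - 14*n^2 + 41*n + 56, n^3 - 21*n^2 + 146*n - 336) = n^2 - 15*n + 56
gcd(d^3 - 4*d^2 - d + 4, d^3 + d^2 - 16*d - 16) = d^2 - 3*d - 4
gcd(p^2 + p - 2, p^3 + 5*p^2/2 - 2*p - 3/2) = p - 1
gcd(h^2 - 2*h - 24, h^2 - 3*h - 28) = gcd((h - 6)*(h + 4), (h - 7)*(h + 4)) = h + 4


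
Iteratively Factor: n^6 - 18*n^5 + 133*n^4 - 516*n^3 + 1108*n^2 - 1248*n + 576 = (n - 2)*(n^5 - 16*n^4 + 101*n^3 - 314*n^2 + 480*n - 288) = (n - 4)*(n - 2)*(n^4 - 12*n^3 + 53*n^2 - 102*n + 72) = (n - 4)^2*(n - 2)*(n^3 - 8*n^2 + 21*n - 18) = (n - 4)^2*(n - 2)^2*(n^2 - 6*n + 9) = (n - 4)^2*(n - 3)*(n - 2)^2*(n - 3)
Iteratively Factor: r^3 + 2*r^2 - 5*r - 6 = (r + 1)*(r^2 + r - 6) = (r + 1)*(r + 3)*(r - 2)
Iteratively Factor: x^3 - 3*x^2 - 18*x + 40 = (x - 5)*(x^2 + 2*x - 8) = (x - 5)*(x - 2)*(x + 4)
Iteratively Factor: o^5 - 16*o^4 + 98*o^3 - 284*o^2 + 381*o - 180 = (o - 1)*(o^4 - 15*o^3 + 83*o^2 - 201*o + 180) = (o - 3)*(o - 1)*(o^3 - 12*o^2 + 47*o - 60) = (o - 3)^2*(o - 1)*(o^2 - 9*o + 20) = (o - 5)*(o - 3)^2*(o - 1)*(o - 4)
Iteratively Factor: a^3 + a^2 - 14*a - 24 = (a + 3)*(a^2 - 2*a - 8) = (a + 2)*(a + 3)*(a - 4)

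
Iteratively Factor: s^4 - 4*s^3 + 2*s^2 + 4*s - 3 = (s + 1)*(s^3 - 5*s^2 + 7*s - 3) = (s - 1)*(s + 1)*(s^2 - 4*s + 3) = (s - 3)*(s - 1)*(s + 1)*(s - 1)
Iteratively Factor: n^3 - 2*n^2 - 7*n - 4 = (n - 4)*(n^2 + 2*n + 1) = (n - 4)*(n + 1)*(n + 1)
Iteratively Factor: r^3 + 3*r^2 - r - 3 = (r - 1)*(r^2 + 4*r + 3) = (r - 1)*(r + 3)*(r + 1)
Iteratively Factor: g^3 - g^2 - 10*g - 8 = (g + 1)*(g^2 - 2*g - 8) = (g - 4)*(g + 1)*(g + 2)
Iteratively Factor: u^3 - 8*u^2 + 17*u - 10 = (u - 1)*(u^2 - 7*u + 10) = (u - 5)*(u - 1)*(u - 2)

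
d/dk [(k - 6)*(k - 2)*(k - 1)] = 3*k^2 - 18*k + 20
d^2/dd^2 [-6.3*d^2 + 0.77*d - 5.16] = -12.6000000000000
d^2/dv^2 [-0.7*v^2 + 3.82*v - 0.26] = -1.40000000000000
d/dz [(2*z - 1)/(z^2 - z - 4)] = (-2*z^2 + 2*z - 9)/(z^4 - 2*z^3 - 7*z^2 + 8*z + 16)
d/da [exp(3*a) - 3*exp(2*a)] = 3*(exp(a) - 2)*exp(2*a)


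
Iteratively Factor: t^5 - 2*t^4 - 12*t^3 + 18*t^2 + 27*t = (t + 3)*(t^4 - 5*t^3 + 3*t^2 + 9*t) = t*(t + 3)*(t^3 - 5*t^2 + 3*t + 9) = t*(t + 1)*(t + 3)*(t^2 - 6*t + 9) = t*(t - 3)*(t + 1)*(t + 3)*(t - 3)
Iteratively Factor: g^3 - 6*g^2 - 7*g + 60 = (g - 5)*(g^2 - g - 12) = (g - 5)*(g - 4)*(g + 3)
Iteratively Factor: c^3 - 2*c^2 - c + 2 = (c - 1)*(c^2 - c - 2) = (c - 1)*(c + 1)*(c - 2)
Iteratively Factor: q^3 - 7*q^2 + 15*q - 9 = (q - 1)*(q^2 - 6*q + 9) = (q - 3)*(q - 1)*(q - 3)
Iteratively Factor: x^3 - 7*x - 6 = (x + 1)*(x^2 - x - 6) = (x - 3)*(x + 1)*(x + 2)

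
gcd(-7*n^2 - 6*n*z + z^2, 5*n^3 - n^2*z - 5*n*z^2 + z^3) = n + z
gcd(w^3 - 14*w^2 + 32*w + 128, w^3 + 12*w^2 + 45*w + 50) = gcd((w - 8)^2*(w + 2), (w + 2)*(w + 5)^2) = w + 2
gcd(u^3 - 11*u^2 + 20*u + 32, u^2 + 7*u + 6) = u + 1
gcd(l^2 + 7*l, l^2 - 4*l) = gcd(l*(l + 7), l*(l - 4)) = l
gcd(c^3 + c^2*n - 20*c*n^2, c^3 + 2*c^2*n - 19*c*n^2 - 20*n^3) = c^2 + c*n - 20*n^2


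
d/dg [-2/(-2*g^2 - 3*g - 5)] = 2*(-4*g - 3)/(2*g^2 + 3*g + 5)^2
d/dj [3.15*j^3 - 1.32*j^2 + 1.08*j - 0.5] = 9.45*j^2 - 2.64*j + 1.08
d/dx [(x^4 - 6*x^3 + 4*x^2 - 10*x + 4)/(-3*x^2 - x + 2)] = (-6*x^5 + 15*x^4 + 20*x^3 - 70*x^2 + 40*x - 16)/(9*x^4 + 6*x^3 - 11*x^2 - 4*x + 4)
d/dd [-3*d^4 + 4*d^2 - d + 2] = -12*d^3 + 8*d - 1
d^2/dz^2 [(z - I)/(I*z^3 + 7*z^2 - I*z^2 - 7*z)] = 2*(z*(I*z^2 + 7*z - I*z - 7)*(-3*I*z^2 - 14*z + 2*I*z - (z - I)*(3*I*z + 7 - I) + 7) + (z - I)*(3*I*z^2 + 14*z - 2*I*z - 7)^2)/(z^3*(I*z^2 + 7*z - I*z - 7)^3)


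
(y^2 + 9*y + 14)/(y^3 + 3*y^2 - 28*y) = (y + 2)/(y*(y - 4))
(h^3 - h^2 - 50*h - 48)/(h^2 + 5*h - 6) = (h^2 - 7*h - 8)/(h - 1)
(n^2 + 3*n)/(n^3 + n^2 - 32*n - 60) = n*(n + 3)/(n^3 + n^2 - 32*n - 60)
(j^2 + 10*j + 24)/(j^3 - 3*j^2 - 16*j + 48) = (j + 6)/(j^2 - 7*j + 12)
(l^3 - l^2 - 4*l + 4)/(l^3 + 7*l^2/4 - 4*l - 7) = 4*(l - 1)/(4*l + 7)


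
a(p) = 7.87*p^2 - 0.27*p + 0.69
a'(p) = 15.74*p - 0.27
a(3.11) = 75.97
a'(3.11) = 48.68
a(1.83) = 26.55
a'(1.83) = 28.53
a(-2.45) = 48.59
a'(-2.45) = -38.83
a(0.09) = 0.73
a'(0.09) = 1.15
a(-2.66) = 57.09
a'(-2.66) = -42.14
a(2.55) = 51.18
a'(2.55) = 39.87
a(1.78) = 25.14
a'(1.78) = 27.75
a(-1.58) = 20.76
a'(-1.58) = -25.14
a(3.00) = 70.71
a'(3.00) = 46.95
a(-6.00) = 285.63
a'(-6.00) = -94.71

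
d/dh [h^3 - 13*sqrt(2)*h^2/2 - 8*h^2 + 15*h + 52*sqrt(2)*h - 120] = 3*h^2 - 13*sqrt(2)*h - 16*h + 15 + 52*sqrt(2)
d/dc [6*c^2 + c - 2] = 12*c + 1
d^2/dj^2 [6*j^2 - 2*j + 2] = 12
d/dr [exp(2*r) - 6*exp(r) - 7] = 2*(exp(r) - 3)*exp(r)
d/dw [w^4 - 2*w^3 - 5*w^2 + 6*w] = 4*w^3 - 6*w^2 - 10*w + 6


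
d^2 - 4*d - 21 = (d - 7)*(d + 3)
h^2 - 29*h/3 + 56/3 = (h - 7)*(h - 8/3)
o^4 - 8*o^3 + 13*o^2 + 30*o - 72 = (o - 4)*(o - 3)^2*(o + 2)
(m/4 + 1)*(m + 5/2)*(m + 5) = m^3/4 + 23*m^2/8 + 85*m/8 + 25/2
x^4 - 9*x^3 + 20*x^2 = x^2*(x - 5)*(x - 4)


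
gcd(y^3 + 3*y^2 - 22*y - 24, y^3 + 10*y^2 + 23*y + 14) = y + 1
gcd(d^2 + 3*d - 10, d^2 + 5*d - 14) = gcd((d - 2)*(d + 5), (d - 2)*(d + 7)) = d - 2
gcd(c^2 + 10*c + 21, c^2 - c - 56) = c + 7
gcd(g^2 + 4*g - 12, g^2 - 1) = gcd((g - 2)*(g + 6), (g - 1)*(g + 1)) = 1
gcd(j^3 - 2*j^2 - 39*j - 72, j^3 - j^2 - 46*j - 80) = j - 8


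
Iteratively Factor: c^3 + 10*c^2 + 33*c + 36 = (c + 3)*(c^2 + 7*c + 12) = (c + 3)*(c + 4)*(c + 3)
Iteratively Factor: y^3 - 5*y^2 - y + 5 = (y + 1)*(y^2 - 6*y + 5) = (y - 1)*(y + 1)*(y - 5)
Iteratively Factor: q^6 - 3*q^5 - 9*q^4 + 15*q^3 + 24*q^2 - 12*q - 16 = (q + 2)*(q^5 - 5*q^4 + q^3 + 13*q^2 - 2*q - 8) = (q - 1)*(q + 2)*(q^4 - 4*q^3 - 3*q^2 + 10*q + 8) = (q - 1)*(q + 1)*(q + 2)*(q^3 - 5*q^2 + 2*q + 8) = (q - 4)*(q - 1)*(q + 1)*(q + 2)*(q^2 - q - 2) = (q - 4)*(q - 1)*(q + 1)^2*(q + 2)*(q - 2)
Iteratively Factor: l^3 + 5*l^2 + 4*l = (l + 1)*(l^2 + 4*l) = (l + 1)*(l + 4)*(l)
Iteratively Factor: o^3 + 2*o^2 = (o + 2)*(o^2) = o*(o + 2)*(o)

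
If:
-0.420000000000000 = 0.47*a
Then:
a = -0.89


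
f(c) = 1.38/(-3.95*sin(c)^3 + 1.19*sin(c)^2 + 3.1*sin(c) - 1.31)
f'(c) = 1.38*(11.85*sin(c)^2*cos(c) - 2.38*sin(c)*cos(c) - 3.1*cos(c))/(-3.95*sin(c)^3 + 1.19*sin(c)^2 + 3.1*sin(c) - 1.31)^2 = (16.353*sin(c)^2 - 3.2844*sin(c) - 4.278)*cos(c)/(3.95*sin(c)^3 - 1.19*sin(c)^2 - 3.1*sin(c) + 1.31)^2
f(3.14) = -1.06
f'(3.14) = 2.51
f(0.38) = -6.97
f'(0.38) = -76.90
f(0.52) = 34.88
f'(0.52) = -1038.25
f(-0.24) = -0.72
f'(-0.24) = -0.67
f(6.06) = -0.73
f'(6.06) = -0.75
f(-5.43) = 116.32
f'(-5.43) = 11815.70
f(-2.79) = -0.67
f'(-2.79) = 0.26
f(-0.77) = -0.89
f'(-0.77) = 1.75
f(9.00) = -12.92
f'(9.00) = 227.98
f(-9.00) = -0.65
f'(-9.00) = 0.03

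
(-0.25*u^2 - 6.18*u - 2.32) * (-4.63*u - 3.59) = 1.1575*u^3 + 29.5109*u^2 + 32.9278*u + 8.3288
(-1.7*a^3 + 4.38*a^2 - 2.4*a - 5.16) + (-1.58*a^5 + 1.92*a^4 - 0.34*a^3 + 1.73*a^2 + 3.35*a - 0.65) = -1.58*a^5 + 1.92*a^4 - 2.04*a^3 + 6.11*a^2 + 0.95*a - 5.81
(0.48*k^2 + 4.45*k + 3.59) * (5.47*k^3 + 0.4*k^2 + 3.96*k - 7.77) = 2.6256*k^5 + 24.5335*k^4 + 23.3181*k^3 + 15.3284*k^2 - 20.3601*k - 27.8943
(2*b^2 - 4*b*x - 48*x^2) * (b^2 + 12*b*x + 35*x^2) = 2*b^4 + 20*b^3*x - 26*b^2*x^2 - 716*b*x^3 - 1680*x^4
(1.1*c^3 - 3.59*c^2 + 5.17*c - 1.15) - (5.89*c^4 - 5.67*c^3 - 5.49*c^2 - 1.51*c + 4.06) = -5.89*c^4 + 6.77*c^3 + 1.9*c^2 + 6.68*c - 5.21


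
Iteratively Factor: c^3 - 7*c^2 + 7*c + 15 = (c - 5)*(c^2 - 2*c - 3) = (c - 5)*(c + 1)*(c - 3)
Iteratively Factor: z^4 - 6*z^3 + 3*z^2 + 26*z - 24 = (z - 1)*(z^3 - 5*z^2 - 2*z + 24) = (z - 4)*(z - 1)*(z^2 - z - 6) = (z - 4)*(z - 3)*(z - 1)*(z + 2)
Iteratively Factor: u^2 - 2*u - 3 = (u + 1)*(u - 3)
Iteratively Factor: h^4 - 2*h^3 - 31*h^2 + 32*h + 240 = (h + 3)*(h^3 - 5*h^2 - 16*h + 80) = (h - 4)*(h + 3)*(h^2 - h - 20) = (h - 4)*(h + 3)*(h + 4)*(h - 5)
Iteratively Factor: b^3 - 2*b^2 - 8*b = (b)*(b^2 - 2*b - 8) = b*(b - 4)*(b + 2)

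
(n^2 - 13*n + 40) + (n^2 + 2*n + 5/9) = 2*n^2 - 11*n + 365/9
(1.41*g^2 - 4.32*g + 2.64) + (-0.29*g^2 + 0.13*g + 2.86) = 1.12*g^2 - 4.19*g + 5.5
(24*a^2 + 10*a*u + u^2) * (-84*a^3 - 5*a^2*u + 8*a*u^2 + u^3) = -2016*a^5 - 960*a^4*u + 58*a^3*u^2 + 99*a^2*u^3 + 18*a*u^4 + u^5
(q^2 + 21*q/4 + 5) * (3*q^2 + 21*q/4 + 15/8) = 3*q^4 + 21*q^3 + 711*q^2/16 + 1155*q/32 + 75/8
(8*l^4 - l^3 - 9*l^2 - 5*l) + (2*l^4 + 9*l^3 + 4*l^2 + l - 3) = 10*l^4 + 8*l^3 - 5*l^2 - 4*l - 3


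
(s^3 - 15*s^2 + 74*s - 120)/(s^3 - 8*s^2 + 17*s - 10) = (s^2 - 10*s + 24)/(s^2 - 3*s + 2)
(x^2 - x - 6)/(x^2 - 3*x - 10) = (x - 3)/(x - 5)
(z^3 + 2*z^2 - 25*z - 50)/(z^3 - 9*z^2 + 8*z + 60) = (z + 5)/(z - 6)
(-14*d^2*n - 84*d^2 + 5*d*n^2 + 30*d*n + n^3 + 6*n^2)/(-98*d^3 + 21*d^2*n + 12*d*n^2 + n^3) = (n + 6)/(7*d + n)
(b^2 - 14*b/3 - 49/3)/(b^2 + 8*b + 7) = (3*b^2 - 14*b - 49)/(3*(b^2 + 8*b + 7))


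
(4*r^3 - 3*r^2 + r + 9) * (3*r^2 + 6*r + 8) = 12*r^5 + 15*r^4 + 17*r^3 + 9*r^2 + 62*r + 72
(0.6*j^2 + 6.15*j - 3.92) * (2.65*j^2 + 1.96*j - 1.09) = 1.59*j^4 + 17.4735*j^3 + 1.012*j^2 - 14.3867*j + 4.2728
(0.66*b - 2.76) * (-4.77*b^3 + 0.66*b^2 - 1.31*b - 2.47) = -3.1482*b^4 + 13.6008*b^3 - 2.6862*b^2 + 1.9854*b + 6.8172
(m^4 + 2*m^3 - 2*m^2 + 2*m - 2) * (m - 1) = m^5 + m^4 - 4*m^3 + 4*m^2 - 4*m + 2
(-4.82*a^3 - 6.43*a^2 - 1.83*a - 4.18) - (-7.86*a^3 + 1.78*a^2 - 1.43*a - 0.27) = 3.04*a^3 - 8.21*a^2 - 0.4*a - 3.91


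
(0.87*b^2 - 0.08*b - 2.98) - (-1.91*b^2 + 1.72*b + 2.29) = 2.78*b^2 - 1.8*b - 5.27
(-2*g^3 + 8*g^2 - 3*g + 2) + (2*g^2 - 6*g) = -2*g^3 + 10*g^2 - 9*g + 2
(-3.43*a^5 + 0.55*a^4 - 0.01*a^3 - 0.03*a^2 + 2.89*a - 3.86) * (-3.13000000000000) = 10.7359*a^5 - 1.7215*a^4 + 0.0313*a^3 + 0.0939*a^2 - 9.0457*a + 12.0818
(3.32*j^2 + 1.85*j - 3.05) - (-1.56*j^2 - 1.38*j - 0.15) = 4.88*j^2 + 3.23*j - 2.9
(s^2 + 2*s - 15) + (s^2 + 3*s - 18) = 2*s^2 + 5*s - 33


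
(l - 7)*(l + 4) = l^2 - 3*l - 28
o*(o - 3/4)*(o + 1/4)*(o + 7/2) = o^4 + 3*o^3 - 31*o^2/16 - 21*o/32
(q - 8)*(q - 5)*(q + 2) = q^3 - 11*q^2 + 14*q + 80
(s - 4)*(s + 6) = s^2 + 2*s - 24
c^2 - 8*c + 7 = (c - 7)*(c - 1)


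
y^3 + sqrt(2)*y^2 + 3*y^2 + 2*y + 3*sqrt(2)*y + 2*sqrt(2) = (y + 1)*(y + 2)*(y + sqrt(2))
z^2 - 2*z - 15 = (z - 5)*(z + 3)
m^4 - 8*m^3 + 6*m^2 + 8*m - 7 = (m - 7)*(m - 1)^2*(m + 1)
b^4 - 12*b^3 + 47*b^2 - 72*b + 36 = (b - 6)*(b - 3)*(b - 2)*(b - 1)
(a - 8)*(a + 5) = a^2 - 3*a - 40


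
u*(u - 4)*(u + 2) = u^3 - 2*u^2 - 8*u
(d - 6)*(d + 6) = d^2 - 36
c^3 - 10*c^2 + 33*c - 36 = (c - 4)*(c - 3)^2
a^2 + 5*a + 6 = (a + 2)*(a + 3)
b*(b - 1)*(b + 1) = b^3 - b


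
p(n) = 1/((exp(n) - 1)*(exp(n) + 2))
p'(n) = -exp(n)/((exp(n) - 1)*(exp(n) + 2)^2) - exp(n)/((exp(n) - 1)^2*(exp(n) + 2))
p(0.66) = 0.27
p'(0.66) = -0.70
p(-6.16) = -0.50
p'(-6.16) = -0.00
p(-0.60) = -0.87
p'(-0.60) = -0.87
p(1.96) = 0.02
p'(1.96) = -0.04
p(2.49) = 0.01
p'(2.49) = -0.01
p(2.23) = 0.01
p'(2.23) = -0.02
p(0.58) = 0.34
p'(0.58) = -0.92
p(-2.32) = -0.53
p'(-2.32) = -0.03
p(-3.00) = -0.51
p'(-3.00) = -0.01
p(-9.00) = -0.50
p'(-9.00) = 0.00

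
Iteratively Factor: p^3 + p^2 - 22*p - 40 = (p + 4)*(p^2 - 3*p - 10) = (p + 2)*(p + 4)*(p - 5)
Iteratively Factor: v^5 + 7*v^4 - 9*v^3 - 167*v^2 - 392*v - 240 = (v - 5)*(v^4 + 12*v^3 + 51*v^2 + 88*v + 48) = (v - 5)*(v + 1)*(v^3 + 11*v^2 + 40*v + 48) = (v - 5)*(v + 1)*(v + 4)*(v^2 + 7*v + 12) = (v - 5)*(v + 1)*(v + 4)^2*(v + 3)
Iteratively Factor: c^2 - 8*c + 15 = (c - 5)*(c - 3)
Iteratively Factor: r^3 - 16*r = (r + 4)*(r^2 - 4*r) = r*(r + 4)*(r - 4)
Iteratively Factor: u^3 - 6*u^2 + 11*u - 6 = (u - 3)*(u^2 - 3*u + 2) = (u - 3)*(u - 2)*(u - 1)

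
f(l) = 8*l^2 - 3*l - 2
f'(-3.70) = -62.20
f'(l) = 16*l - 3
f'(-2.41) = -41.56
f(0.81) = 0.82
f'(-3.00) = -51.00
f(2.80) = 52.32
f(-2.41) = 51.69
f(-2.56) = 58.11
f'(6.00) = 93.00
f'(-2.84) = -48.44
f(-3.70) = 118.62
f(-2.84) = 71.04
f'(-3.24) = -54.84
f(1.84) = 19.56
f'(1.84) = 26.44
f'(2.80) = 41.80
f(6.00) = 268.00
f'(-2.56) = -43.96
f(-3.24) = 91.70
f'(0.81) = 9.96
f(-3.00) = 79.00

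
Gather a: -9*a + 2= 2 - 9*a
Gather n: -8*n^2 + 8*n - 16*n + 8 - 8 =-8*n^2 - 8*n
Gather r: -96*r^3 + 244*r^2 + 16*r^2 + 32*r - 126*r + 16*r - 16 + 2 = -96*r^3 + 260*r^2 - 78*r - 14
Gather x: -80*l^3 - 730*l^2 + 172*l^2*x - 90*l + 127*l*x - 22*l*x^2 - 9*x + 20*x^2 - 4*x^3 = -80*l^3 - 730*l^2 - 90*l - 4*x^3 + x^2*(20 - 22*l) + x*(172*l^2 + 127*l - 9)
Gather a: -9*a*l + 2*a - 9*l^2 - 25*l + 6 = a*(2 - 9*l) - 9*l^2 - 25*l + 6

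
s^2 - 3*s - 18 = (s - 6)*(s + 3)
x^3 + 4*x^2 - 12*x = x*(x - 2)*(x + 6)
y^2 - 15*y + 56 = (y - 8)*(y - 7)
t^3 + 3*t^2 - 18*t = t*(t - 3)*(t + 6)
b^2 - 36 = (b - 6)*(b + 6)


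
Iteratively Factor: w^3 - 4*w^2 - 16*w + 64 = (w + 4)*(w^2 - 8*w + 16) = (w - 4)*(w + 4)*(w - 4)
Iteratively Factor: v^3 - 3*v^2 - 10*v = (v + 2)*(v^2 - 5*v) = v*(v + 2)*(v - 5)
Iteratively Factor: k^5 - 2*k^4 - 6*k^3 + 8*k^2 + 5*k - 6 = (k - 3)*(k^4 + k^3 - 3*k^2 - k + 2) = (k - 3)*(k - 1)*(k^3 + 2*k^2 - k - 2) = (k - 3)*(k - 1)*(k + 2)*(k^2 - 1) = (k - 3)*(k - 1)^2*(k + 2)*(k + 1)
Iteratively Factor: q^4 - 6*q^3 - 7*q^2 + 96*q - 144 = (q - 3)*(q^3 - 3*q^2 - 16*q + 48) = (q - 4)*(q - 3)*(q^2 + q - 12) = (q - 4)*(q - 3)^2*(q + 4)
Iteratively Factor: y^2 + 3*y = (y + 3)*(y)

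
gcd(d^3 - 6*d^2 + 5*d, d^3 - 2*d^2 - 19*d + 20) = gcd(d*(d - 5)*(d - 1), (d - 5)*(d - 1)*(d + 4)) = d^2 - 6*d + 5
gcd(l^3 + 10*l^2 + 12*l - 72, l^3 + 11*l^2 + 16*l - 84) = l^2 + 4*l - 12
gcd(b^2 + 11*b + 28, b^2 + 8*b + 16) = b + 4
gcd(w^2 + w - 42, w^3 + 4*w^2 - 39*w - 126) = w^2 + w - 42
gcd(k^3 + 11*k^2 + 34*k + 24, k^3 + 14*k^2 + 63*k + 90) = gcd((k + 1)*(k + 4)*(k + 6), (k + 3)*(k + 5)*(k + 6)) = k + 6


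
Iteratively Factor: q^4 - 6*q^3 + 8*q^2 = (q - 4)*(q^3 - 2*q^2) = q*(q - 4)*(q^2 - 2*q) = q^2*(q - 4)*(q - 2)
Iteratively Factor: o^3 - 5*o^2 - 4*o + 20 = (o + 2)*(o^2 - 7*o + 10) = (o - 5)*(o + 2)*(o - 2)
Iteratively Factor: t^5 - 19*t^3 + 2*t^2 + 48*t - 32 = (t - 1)*(t^4 + t^3 - 18*t^2 - 16*t + 32) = (t - 1)*(t + 2)*(t^3 - t^2 - 16*t + 16) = (t - 4)*(t - 1)*(t + 2)*(t^2 + 3*t - 4) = (t - 4)*(t - 1)^2*(t + 2)*(t + 4)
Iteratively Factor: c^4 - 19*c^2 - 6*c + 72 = (c - 2)*(c^3 + 2*c^2 - 15*c - 36) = (c - 2)*(c + 3)*(c^2 - c - 12) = (c - 4)*(c - 2)*(c + 3)*(c + 3)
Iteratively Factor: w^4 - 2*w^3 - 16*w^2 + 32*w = (w - 4)*(w^3 + 2*w^2 - 8*w) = (w - 4)*(w - 2)*(w^2 + 4*w) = w*(w - 4)*(w - 2)*(w + 4)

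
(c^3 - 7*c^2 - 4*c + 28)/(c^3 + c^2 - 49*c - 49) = (c^2 - 4)/(c^2 + 8*c + 7)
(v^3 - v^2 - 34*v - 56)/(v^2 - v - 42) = (v^2 + 6*v + 8)/(v + 6)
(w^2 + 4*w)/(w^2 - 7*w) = (w + 4)/(w - 7)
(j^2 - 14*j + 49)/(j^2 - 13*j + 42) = (j - 7)/(j - 6)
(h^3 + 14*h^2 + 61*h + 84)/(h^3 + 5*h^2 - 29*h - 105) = (h + 4)/(h - 5)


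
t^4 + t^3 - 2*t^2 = t^2*(t - 1)*(t + 2)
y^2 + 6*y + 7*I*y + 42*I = (y + 6)*(y + 7*I)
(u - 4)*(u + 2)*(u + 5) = u^3 + 3*u^2 - 18*u - 40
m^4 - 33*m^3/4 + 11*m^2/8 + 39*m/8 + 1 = (m - 8)*(m - 1)*(m + 1/4)*(m + 1/2)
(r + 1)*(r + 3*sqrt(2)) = r^2 + r + 3*sqrt(2)*r + 3*sqrt(2)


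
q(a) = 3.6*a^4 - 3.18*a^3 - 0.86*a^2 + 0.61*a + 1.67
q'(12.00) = 23489.41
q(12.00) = 69039.71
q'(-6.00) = -3442.91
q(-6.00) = 5319.53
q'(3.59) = 537.75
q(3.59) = 443.61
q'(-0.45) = -1.86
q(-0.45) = 1.66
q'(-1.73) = -99.53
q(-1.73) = 46.75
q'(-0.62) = -5.42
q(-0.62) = 2.25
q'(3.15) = 350.62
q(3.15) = 250.11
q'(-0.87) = -14.60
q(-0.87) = 4.64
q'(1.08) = 5.76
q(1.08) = 2.22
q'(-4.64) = -1635.32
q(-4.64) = 1966.68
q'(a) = 14.4*a^3 - 9.54*a^2 - 1.72*a + 0.61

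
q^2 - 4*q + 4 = (q - 2)^2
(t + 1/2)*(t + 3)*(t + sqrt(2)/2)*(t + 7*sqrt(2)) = t^4 + 7*t^3/2 + 15*sqrt(2)*t^3/2 + 17*t^2/2 + 105*sqrt(2)*t^2/4 + 45*sqrt(2)*t/4 + 49*t/2 + 21/2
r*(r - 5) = r^2 - 5*r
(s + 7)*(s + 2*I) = s^2 + 7*s + 2*I*s + 14*I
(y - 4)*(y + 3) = y^2 - y - 12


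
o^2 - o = o*(o - 1)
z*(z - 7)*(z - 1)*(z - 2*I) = z^4 - 8*z^3 - 2*I*z^3 + 7*z^2 + 16*I*z^2 - 14*I*z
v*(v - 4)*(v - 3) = v^3 - 7*v^2 + 12*v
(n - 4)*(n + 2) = n^2 - 2*n - 8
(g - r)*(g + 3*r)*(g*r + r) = g^3*r + 2*g^2*r^2 + g^2*r - 3*g*r^3 + 2*g*r^2 - 3*r^3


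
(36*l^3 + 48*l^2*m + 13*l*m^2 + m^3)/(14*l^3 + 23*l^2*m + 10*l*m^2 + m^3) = (36*l^2 + 12*l*m + m^2)/(14*l^2 + 9*l*m + m^2)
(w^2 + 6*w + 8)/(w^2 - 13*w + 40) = (w^2 + 6*w + 8)/(w^2 - 13*w + 40)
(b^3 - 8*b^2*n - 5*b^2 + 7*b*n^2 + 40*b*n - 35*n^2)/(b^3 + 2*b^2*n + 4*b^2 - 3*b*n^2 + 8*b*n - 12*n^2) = (b^2 - 7*b*n - 5*b + 35*n)/(b^2 + 3*b*n + 4*b + 12*n)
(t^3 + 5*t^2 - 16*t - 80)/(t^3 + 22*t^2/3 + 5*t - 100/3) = 3*(t - 4)/(3*t - 5)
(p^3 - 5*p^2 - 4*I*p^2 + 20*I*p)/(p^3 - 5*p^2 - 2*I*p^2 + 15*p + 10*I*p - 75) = p*(p - 4*I)/(p^2 - 2*I*p + 15)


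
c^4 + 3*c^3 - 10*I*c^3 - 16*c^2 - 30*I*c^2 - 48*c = c*(c + 3)*(c - 8*I)*(c - 2*I)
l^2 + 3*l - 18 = (l - 3)*(l + 6)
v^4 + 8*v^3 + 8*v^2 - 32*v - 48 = (v - 2)*(v + 2)^2*(v + 6)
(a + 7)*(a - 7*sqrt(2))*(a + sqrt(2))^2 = a^4 - 5*sqrt(2)*a^3 + 7*a^3 - 35*sqrt(2)*a^2 - 26*a^2 - 182*a - 14*sqrt(2)*a - 98*sqrt(2)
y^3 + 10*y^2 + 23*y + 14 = (y + 1)*(y + 2)*(y + 7)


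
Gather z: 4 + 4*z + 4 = 4*z + 8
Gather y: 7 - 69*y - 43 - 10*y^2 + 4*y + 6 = -10*y^2 - 65*y - 30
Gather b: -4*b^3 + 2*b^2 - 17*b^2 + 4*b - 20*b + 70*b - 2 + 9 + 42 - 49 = -4*b^3 - 15*b^2 + 54*b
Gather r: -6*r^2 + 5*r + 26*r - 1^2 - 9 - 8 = -6*r^2 + 31*r - 18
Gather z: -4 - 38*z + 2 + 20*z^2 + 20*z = 20*z^2 - 18*z - 2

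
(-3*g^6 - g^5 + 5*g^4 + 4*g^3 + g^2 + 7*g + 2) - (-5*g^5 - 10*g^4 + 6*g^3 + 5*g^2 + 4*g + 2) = -3*g^6 + 4*g^5 + 15*g^4 - 2*g^3 - 4*g^2 + 3*g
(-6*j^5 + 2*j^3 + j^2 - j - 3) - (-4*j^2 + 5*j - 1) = -6*j^5 + 2*j^3 + 5*j^2 - 6*j - 2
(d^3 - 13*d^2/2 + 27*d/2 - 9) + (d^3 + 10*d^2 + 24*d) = 2*d^3 + 7*d^2/2 + 75*d/2 - 9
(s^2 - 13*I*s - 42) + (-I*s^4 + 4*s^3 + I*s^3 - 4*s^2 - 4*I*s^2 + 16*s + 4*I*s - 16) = -I*s^4 + 4*s^3 + I*s^3 - 3*s^2 - 4*I*s^2 + 16*s - 9*I*s - 58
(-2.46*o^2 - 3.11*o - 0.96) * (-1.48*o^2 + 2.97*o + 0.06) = 3.6408*o^4 - 2.7034*o^3 - 7.9635*o^2 - 3.0378*o - 0.0576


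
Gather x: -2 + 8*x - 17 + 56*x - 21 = 64*x - 40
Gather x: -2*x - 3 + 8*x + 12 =6*x + 9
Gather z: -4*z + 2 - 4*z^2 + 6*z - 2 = -4*z^2 + 2*z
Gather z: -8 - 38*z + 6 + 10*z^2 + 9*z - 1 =10*z^2 - 29*z - 3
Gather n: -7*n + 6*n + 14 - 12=2 - n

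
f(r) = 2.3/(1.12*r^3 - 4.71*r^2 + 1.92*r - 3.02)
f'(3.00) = -0.10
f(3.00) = -0.24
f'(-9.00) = -0.00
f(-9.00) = -0.00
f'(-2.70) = -0.03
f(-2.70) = -0.04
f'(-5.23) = -0.00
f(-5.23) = -0.01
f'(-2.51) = -0.04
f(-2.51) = -0.04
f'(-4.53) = -0.01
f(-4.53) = -0.01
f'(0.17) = -0.12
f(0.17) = -0.81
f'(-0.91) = -0.34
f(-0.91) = -0.24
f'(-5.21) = -0.00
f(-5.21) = -0.01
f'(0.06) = -0.37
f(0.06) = -0.79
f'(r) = 2.3*(-3.36*r^2 + 9.42*r - 1.92)/(1.12*r^3 - 4.71*r^2 + 1.92*r - 3.02)^2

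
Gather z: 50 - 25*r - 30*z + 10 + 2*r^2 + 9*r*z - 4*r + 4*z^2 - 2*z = 2*r^2 - 29*r + 4*z^2 + z*(9*r - 32) + 60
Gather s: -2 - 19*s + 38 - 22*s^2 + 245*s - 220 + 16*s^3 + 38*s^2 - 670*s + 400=16*s^3 + 16*s^2 - 444*s + 216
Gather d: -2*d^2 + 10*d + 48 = -2*d^2 + 10*d + 48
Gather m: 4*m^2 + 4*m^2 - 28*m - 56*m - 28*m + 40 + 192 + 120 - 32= 8*m^2 - 112*m + 320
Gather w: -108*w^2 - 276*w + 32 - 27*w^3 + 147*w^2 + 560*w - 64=-27*w^3 + 39*w^2 + 284*w - 32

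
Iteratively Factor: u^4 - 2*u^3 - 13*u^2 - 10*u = (u + 1)*(u^3 - 3*u^2 - 10*u) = (u + 1)*(u + 2)*(u^2 - 5*u) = (u - 5)*(u + 1)*(u + 2)*(u)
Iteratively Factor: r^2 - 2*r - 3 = (r + 1)*(r - 3)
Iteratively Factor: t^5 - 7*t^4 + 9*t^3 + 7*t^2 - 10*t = (t + 1)*(t^4 - 8*t^3 + 17*t^2 - 10*t) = t*(t + 1)*(t^3 - 8*t^2 + 17*t - 10) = t*(t - 1)*(t + 1)*(t^2 - 7*t + 10) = t*(t - 2)*(t - 1)*(t + 1)*(t - 5)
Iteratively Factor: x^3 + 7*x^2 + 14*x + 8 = (x + 2)*(x^2 + 5*x + 4) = (x + 1)*(x + 2)*(x + 4)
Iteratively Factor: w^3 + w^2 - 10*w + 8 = (w - 2)*(w^2 + 3*w - 4) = (w - 2)*(w - 1)*(w + 4)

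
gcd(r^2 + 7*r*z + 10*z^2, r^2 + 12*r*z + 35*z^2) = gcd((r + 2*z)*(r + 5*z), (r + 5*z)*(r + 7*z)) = r + 5*z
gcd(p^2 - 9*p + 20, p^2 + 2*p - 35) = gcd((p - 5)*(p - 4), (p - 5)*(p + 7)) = p - 5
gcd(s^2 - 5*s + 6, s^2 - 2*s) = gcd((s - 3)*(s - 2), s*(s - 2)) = s - 2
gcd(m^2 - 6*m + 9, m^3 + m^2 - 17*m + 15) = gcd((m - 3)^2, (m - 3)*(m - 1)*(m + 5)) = m - 3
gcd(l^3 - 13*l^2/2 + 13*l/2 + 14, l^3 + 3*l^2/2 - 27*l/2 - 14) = l^2 - 5*l/2 - 7/2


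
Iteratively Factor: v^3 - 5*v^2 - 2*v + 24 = (v - 4)*(v^2 - v - 6) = (v - 4)*(v - 3)*(v + 2)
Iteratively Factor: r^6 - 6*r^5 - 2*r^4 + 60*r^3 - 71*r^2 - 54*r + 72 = (r - 2)*(r^5 - 4*r^4 - 10*r^3 + 40*r^2 + 9*r - 36) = (r - 2)*(r + 1)*(r^4 - 5*r^3 - 5*r^2 + 45*r - 36) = (r - 3)*(r - 2)*(r + 1)*(r^3 - 2*r^2 - 11*r + 12) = (r - 4)*(r - 3)*(r - 2)*(r + 1)*(r^2 + 2*r - 3) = (r - 4)*(r - 3)*(r - 2)*(r + 1)*(r + 3)*(r - 1)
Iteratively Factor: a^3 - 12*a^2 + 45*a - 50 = (a - 2)*(a^2 - 10*a + 25) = (a - 5)*(a - 2)*(a - 5)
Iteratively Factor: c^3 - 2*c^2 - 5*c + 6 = (c - 1)*(c^2 - c - 6) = (c - 3)*(c - 1)*(c + 2)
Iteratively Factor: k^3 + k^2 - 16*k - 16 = (k - 4)*(k^2 + 5*k + 4) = (k - 4)*(k + 4)*(k + 1)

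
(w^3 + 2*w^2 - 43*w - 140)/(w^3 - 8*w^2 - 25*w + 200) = (w^2 - 3*w - 28)/(w^2 - 13*w + 40)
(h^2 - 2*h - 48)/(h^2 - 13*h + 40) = (h + 6)/(h - 5)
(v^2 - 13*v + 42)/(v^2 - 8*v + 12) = (v - 7)/(v - 2)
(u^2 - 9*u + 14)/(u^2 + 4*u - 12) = (u - 7)/(u + 6)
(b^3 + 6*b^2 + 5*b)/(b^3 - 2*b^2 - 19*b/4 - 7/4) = 4*b*(b + 5)/(4*b^2 - 12*b - 7)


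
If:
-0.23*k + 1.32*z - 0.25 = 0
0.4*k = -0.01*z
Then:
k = -0.00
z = 0.19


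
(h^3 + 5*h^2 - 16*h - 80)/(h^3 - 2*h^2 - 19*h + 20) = (h^2 + h - 20)/(h^2 - 6*h + 5)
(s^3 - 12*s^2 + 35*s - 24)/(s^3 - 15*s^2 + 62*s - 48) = (s - 3)/(s - 6)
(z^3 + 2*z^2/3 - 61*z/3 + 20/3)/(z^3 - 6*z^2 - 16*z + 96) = (3*z^2 + 14*z - 5)/(3*(z^2 - 2*z - 24))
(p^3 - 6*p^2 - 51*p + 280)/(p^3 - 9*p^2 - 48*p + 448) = (p - 5)/(p - 8)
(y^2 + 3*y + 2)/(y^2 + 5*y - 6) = (y^2 + 3*y + 2)/(y^2 + 5*y - 6)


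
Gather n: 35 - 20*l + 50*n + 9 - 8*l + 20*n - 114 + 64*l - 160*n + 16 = 36*l - 90*n - 54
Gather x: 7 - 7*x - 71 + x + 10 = -6*x - 54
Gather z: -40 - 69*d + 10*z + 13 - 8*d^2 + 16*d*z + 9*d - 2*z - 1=-8*d^2 - 60*d + z*(16*d + 8) - 28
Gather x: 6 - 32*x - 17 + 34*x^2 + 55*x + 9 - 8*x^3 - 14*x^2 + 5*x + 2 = -8*x^3 + 20*x^2 + 28*x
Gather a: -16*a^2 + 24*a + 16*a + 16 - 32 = -16*a^2 + 40*a - 16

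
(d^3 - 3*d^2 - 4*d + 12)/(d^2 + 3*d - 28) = (d^3 - 3*d^2 - 4*d + 12)/(d^2 + 3*d - 28)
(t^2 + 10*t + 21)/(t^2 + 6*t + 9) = (t + 7)/(t + 3)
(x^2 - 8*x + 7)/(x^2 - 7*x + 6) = (x - 7)/(x - 6)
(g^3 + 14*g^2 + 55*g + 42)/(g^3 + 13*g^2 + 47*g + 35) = (g + 6)/(g + 5)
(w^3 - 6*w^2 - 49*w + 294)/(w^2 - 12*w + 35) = (w^2 + w - 42)/(w - 5)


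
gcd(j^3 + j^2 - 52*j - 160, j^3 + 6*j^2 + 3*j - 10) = j + 5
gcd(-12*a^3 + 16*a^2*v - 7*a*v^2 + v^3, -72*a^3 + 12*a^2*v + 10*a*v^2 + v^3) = -2*a + v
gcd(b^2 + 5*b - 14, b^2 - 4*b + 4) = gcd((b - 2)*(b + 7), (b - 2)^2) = b - 2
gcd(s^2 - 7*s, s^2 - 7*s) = s^2 - 7*s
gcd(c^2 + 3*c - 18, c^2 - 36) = c + 6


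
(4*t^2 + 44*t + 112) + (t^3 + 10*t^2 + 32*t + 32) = t^3 + 14*t^2 + 76*t + 144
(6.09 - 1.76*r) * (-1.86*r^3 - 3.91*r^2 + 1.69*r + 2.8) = 3.2736*r^4 - 4.4458*r^3 - 26.7863*r^2 + 5.3641*r + 17.052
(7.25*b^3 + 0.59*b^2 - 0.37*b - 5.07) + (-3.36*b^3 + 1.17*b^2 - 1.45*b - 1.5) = 3.89*b^3 + 1.76*b^2 - 1.82*b - 6.57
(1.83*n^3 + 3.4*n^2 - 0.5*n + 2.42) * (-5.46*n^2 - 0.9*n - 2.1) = -9.9918*n^5 - 20.211*n^4 - 4.173*n^3 - 19.9032*n^2 - 1.128*n - 5.082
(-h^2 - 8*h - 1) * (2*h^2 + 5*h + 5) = -2*h^4 - 21*h^3 - 47*h^2 - 45*h - 5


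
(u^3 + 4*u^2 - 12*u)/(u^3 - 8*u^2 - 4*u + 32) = u*(u + 6)/(u^2 - 6*u - 16)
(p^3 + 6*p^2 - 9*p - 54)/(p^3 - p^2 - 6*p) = (p^2 + 9*p + 18)/(p*(p + 2))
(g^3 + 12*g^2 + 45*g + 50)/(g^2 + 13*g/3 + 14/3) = 3*(g^2 + 10*g + 25)/(3*g + 7)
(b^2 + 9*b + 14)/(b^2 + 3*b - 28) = (b + 2)/(b - 4)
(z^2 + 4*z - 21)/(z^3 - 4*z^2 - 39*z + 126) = (z + 7)/(z^2 - z - 42)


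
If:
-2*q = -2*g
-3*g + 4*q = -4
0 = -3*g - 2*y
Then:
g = -4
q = -4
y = 6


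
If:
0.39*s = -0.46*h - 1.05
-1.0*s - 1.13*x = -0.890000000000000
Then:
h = 0.95804347826087*x - 3.03717391304348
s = 0.89 - 1.13*x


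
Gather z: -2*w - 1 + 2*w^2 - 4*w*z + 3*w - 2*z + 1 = 2*w^2 + w + z*(-4*w - 2)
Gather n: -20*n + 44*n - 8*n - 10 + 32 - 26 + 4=16*n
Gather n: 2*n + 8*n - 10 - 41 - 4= 10*n - 55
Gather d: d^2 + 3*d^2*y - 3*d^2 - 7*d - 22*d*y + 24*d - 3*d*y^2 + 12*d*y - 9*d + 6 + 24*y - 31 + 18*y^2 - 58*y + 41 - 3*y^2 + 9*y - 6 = d^2*(3*y - 2) + d*(-3*y^2 - 10*y + 8) + 15*y^2 - 25*y + 10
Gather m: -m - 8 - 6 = -m - 14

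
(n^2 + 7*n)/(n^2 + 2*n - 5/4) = 4*n*(n + 7)/(4*n^2 + 8*n - 5)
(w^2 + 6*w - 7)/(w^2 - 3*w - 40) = (-w^2 - 6*w + 7)/(-w^2 + 3*w + 40)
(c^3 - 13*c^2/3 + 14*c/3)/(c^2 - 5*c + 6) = c*(3*c - 7)/(3*(c - 3))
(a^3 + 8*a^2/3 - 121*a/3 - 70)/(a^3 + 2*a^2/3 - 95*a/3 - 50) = (a + 7)/(a + 5)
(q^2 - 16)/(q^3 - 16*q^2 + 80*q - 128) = (q + 4)/(q^2 - 12*q + 32)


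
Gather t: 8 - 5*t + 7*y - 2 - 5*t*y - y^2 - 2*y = t*(-5*y - 5) - y^2 + 5*y + 6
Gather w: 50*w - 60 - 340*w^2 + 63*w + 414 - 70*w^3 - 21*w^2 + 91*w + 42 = -70*w^3 - 361*w^2 + 204*w + 396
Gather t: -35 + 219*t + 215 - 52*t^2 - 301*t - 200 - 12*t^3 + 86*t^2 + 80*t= -12*t^3 + 34*t^2 - 2*t - 20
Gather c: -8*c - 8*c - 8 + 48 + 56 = 96 - 16*c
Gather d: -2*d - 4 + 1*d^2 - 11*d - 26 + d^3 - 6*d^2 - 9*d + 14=d^3 - 5*d^2 - 22*d - 16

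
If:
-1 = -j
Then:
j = 1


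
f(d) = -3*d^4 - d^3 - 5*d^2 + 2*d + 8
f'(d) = -12*d^3 - 3*d^2 - 10*d + 2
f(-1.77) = -35.10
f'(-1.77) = 76.84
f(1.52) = -20.04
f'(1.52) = -62.27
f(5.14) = -2343.60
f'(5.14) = -1758.22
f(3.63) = -619.35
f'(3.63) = -647.82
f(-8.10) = -12718.83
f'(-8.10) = 6263.46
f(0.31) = 8.08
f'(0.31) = -1.75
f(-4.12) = -879.57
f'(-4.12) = 831.49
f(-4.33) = -1067.79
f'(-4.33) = 963.25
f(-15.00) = -149647.00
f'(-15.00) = 39977.00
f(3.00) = -301.00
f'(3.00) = -379.00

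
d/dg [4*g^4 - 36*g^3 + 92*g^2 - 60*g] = 16*g^3 - 108*g^2 + 184*g - 60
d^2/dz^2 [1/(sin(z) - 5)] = (-5*sin(z) + cos(z)^2 + 1)/(sin(z) - 5)^3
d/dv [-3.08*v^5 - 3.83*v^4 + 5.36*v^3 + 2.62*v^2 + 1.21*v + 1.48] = -15.4*v^4 - 15.32*v^3 + 16.08*v^2 + 5.24*v + 1.21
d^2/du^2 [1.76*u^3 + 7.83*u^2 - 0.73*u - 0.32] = 10.56*u + 15.66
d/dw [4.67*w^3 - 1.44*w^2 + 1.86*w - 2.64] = 14.01*w^2 - 2.88*w + 1.86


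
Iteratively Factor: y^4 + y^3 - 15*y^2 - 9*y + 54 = (y - 3)*(y^3 + 4*y^2 - 3*y - 18) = (y - 3)*(y + 3)*(y^2 + y - 6) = (y - 3)*(y - 2)*(y + 3)*(y + 3)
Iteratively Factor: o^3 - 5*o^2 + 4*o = (o)*(o^2 - 5*o + 4) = o*(o - 4)*(o - 1)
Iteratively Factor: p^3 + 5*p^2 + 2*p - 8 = (p + 4)*(p^2 + p - 2) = (p + 2)*(p + 4)*(p - 1)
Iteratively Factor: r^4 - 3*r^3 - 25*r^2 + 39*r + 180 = (r + 3)*(r^3 - 6*r^2 - 7*r + 60) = (r - 4)*(r + 3)*(r^2 - 2*r - 15) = (r - 5)*(r - 4)*(r + 3)*(r + 3)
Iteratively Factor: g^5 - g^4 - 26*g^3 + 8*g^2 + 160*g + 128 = (g - 4)*(g^4 + 3*g^3 - 14*g^2 - 48*g - 32) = (g - 4)*(g + 2)*(g^3 + g^2 - 16*g - 16) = (g - 4)^2*(g + 2)*(g^2 + 5*g + 4) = (g - 4)^2*(g + 1)*(g + 2)*(g + 4)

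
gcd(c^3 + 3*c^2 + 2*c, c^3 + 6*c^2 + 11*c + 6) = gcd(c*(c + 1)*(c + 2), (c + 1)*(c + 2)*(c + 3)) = c^2 + 3*c + 2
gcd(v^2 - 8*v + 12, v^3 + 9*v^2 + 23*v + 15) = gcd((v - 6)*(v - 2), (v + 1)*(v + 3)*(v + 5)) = 1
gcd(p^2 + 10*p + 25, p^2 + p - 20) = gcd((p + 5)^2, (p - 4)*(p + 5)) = p + 5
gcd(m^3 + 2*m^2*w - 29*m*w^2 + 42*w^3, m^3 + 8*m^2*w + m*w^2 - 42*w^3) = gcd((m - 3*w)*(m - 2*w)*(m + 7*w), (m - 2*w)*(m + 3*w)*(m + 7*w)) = -m^2 - 5*m*w + 14*w^2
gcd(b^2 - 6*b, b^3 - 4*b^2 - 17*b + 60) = 1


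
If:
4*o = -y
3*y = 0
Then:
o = 0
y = 0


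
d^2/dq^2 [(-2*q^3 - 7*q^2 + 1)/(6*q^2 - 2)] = 2*(-3*q^3 - 18*q^2 - 3*q - 2)/(27*q^6 - 27*q^4 + 9*q^2 - 1)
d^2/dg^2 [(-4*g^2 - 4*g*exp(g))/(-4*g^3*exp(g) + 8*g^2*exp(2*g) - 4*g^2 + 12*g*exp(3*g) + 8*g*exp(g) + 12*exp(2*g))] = (g^5*exp(g) - 9*g^4*exp(2*g) + 2*g^4*exp(g) - g^4 + 36*g^3*exp(3*g) - 18*g^3*exp(2*g) + 8*g^3*exp(g) - 2*g^3 + 27*g^2*exp(2*g) + 3*g^2 - 54*g*exp(2*g) + 27*g*exp(g) - 6*g - 18*exp(2*g) - 18*exp(g) + 6)*exp(g)/(g^6*exp(3*g) - 9*g^5*exp(4*g) + 3*g^5*exp(2*g) + 27*g^4*exp(5*g) - 27*g^4*exp(3*g) + 3*g^4*exp(g) - 27*g^3*exp(6*g) + 81*g^3*exp(4*g) - 27*g^3*exp(2*g) + g^3 - 81*g^2*exp(5*g) + 81*g^2*exp(3*g) - 9*g^2*exp(g) - 81*g*exp(4*g) + 27*g*exp(2*g) - 27*exp(3*g))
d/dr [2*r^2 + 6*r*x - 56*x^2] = 4*r + 6*x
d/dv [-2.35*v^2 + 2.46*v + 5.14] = 2.46 - 4.7*v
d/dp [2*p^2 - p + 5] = 4*p - 1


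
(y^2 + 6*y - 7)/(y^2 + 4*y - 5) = (y + 7)/(y + 5)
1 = 1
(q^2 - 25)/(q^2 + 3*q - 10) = (q - 5)/(q - 2)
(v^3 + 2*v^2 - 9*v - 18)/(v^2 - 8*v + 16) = (v^3 + 2*v^2 - 9*v - 18)/(v^2 - 8*v + 16)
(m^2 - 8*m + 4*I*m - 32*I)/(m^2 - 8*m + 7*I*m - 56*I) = (m + 4*I)/(m + 7*I)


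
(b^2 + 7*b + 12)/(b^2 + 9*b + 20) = (b + 3)/(b + 5)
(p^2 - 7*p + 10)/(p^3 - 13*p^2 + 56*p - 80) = (p - 2)/(p^2 - 8*p + 16)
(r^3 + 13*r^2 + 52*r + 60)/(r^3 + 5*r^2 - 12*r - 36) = (r + 5)/(r - 3)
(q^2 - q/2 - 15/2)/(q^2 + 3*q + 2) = (2*q^2 - q - 15)/(2*(q^2 + 3*q + 2))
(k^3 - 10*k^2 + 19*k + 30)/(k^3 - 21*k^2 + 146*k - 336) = (k^2 - 4*k - 5)/(k^2 - 15*k + 56)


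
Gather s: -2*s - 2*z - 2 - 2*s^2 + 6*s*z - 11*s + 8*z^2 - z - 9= -2*s^2 + s*(6*z - 13) + 8*z^2 - 3*z - 11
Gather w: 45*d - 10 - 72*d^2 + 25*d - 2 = -72*d^2 + 70*d - 12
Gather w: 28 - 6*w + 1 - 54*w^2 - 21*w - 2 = -54*w^2 - 27*w + 27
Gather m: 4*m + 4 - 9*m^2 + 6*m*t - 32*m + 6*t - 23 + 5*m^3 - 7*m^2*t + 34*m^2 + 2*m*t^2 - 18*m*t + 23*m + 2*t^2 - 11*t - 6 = 5*m^3 + m^2*(25 - 7*t) + m*(2*t^2 - 12*t - 5) + 2*t^2 - 5*t - 25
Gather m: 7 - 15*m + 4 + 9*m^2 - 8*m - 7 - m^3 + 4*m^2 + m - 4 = -m^3 + 13*m^2 - 22*m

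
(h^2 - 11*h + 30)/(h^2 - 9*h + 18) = (h - 5)/(h - 3)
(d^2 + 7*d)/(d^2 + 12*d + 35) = d/(d + 5)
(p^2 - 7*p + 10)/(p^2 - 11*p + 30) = (p - 2)/(p - 6)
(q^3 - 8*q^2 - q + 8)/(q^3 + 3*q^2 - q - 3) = (q - 8)/(q + 3)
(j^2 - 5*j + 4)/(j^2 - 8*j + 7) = (j - 4)/(j - 7)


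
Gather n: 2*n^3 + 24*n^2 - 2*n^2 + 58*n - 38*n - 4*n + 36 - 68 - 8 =2*n^3 + 22*n^2 + 16*n - 40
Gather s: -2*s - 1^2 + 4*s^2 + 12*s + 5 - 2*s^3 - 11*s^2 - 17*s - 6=-2*s^3 - 7*s^2 - 7*s - 2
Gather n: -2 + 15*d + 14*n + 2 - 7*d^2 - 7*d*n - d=-7*d^2 + 14*d + n*(14 - 7*d)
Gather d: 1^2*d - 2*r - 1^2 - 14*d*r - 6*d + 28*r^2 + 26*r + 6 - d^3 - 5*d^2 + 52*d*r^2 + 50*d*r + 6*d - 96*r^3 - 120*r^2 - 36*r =-d^3 - 5*d^2 + d*(52*r^2 + 36*r + 1) - 96*r^3 - 92*r^2 - 12*r + 5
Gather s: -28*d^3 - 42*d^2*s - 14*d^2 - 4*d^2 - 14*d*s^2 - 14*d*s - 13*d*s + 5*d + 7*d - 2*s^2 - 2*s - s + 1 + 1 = -28*d^3 - 18*d^2 + 12*d + s^2*(-14*d - 2) + s*(-42*d^2 - 27*d - 3) + 2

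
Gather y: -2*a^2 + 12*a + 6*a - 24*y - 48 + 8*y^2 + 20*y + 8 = -2*a^2 + 18*a + 8*y^2 - 4*y - 40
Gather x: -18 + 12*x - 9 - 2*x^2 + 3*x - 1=-2*x^2 + 15*x - 28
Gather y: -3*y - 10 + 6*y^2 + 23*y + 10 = 6*y^2 + 20*y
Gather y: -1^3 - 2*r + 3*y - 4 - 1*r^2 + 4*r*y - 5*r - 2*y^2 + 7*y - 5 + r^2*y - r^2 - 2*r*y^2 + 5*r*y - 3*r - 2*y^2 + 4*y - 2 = -2*r^2 - 10*r + y^2*(-2*r - 4) + y*(r^2 + 9*r + 14) - 12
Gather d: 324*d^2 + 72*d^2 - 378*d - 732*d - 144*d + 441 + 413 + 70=396*d^2 - 1254*d + 924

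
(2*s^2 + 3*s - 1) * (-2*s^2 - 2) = -4*s^4 - 6*s^3 - 2*s^2 - 6*s + 2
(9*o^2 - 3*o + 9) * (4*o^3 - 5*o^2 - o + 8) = 36*o^5 - 57*o^4 + 42*o^3 + 30*o^2 - 33*o + 72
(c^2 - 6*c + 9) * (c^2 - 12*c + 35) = c^4 - 18*c^3 + 116*c^2 - 318*c + 315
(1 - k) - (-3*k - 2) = 2*k + 3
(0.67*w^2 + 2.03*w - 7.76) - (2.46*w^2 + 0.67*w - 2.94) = -1.79*w^2 + 1.36*w - 4.82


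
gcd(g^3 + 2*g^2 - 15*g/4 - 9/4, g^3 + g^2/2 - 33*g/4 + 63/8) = g - 3/2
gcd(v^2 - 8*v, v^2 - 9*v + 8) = v - 8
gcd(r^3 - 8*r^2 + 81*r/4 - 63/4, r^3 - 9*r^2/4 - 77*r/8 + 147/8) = r - 7/2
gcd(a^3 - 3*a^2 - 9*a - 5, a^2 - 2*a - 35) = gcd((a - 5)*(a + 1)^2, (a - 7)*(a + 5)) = 1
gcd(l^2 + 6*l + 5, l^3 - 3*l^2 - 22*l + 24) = 1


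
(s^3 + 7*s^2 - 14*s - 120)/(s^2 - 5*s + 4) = (s^2 + 11*s + 30)/(s - 1)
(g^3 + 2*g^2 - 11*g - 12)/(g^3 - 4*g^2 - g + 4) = (g^2 + g - 12)/(g^2 - 5*g + 4)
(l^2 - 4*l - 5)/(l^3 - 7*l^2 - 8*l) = (l - 5)/(l*(l - 8))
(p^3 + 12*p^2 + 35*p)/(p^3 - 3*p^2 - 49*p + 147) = p*(p + 5)/(p^2 - 10*p + 21)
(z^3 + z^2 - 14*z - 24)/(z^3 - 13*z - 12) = (z + 2)/(z + 1)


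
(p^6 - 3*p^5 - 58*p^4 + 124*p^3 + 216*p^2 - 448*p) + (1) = p^6 - 3*p^5 - 58*p^4 + 124*p^3 + 216*p^2 - 448*p + 1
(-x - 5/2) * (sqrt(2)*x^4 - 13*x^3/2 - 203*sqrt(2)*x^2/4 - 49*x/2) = -sqrt(2)*x^5 - 5*sqrt(2)*x^4/2 + 13*x^4/2 + 65*x^3/4 + 203*sqrt(2)*x^3/4 + 49*x^2/2 + 1015*sqrt(2)*x^2/8 + 245*x/4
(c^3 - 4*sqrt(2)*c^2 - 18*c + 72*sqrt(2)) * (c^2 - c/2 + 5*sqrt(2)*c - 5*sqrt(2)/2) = c^5 - c^4/2 + sqrt(2)*c^4 - 58*c^3 - sqrt(2)*c^3/2 - 18*sqrt(2)*c^2 + 29*c^2 + 9*sqrt(2)*c + 720*c - 360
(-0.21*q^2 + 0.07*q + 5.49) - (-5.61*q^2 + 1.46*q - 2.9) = 5.4*q^2 - 1.39*q + 8.39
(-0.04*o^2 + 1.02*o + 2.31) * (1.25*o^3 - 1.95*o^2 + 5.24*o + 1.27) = -0.05*o^5 + 1.353*o^4 + 0.6889*o^3 + 0.7895*o^2 + 13.3998*o + 2.9337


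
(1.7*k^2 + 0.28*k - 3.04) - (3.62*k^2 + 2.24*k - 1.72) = -1.92*k^2 - 1.96*k - 1.32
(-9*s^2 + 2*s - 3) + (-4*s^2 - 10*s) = -13*s^2 - 8*s - 3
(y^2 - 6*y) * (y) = y^3 - 6*y^2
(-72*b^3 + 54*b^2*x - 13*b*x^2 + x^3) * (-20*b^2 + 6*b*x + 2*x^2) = 1440*b^5 - 1512*b^4*x + 440*b^3*x^2 + 10*b^2*x^3 - 20*b*x^4 + 2*x^5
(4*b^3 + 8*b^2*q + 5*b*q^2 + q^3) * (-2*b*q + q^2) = -8*b^4*q - 12*b^3*q^2 - 2*b^2*q^3 + 3*b*q^4 + q^5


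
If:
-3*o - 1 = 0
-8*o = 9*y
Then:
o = -1/3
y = 8/27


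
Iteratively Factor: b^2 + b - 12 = (b - 3)*(b + 4)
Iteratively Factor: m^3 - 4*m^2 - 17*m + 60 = (m + 4)*(m^2 - 8*m + 15) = (m - 3)*(m + 4)*(m - 5)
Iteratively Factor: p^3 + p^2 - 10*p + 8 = (p + 4)*(p^2 - 3*p + 2) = (p - 2)*(p + 4)*(p - 1)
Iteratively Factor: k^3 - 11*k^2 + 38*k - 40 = (k - 2)*(k^2 - 9*k + 20) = (k - 4)*(k - 2)*(k - 5)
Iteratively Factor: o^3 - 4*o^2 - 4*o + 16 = (o - 2)*(o^2 - 2*o - 8) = (o - 4)*(o - 2)*(o + 2)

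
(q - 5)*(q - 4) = q^2 - 9*q + 20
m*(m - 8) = m^2 - 8*m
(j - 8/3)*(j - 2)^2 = j^3 - 20*j^2/3 + 44*j/3 - 32/3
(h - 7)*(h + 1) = h^2 - 6*h - 7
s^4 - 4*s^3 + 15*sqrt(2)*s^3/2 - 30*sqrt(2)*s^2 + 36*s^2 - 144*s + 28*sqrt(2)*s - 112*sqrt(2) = (s - 4)*(s + 2*sqrt(2))^2*(s + 7*sqrt(2)/2)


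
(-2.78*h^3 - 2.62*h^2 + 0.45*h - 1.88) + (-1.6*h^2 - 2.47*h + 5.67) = -2.78*h^3 - 4.22*h^2 - 2.02*h + 3.79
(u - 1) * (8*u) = 8*u^2 - 8*u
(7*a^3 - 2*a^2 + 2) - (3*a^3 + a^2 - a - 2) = 4*a^3 - 3*a^2 + a + 4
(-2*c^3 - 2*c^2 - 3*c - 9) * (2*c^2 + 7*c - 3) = -4*c^5 - 18*c^4 - 14*c^3 - 33*c^2 - 54*c + 27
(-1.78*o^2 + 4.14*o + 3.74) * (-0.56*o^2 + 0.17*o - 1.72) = 0.9968*o^4 - 2.621*o^3 + 1.671*o^2 - 6.485*o - 6.4328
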